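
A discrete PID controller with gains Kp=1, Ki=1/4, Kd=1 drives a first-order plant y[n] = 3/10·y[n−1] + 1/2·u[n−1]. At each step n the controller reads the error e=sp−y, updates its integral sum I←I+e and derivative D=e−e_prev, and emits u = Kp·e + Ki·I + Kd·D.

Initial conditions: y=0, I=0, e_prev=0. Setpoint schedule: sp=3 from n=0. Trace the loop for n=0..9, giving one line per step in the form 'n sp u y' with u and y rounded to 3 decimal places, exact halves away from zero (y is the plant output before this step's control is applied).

(exact arithmetic carried between steps; '≈' marks a value shown rounded to 6 d.p. or computed from one; I and e_prev carry over from the previous line; the table rounds u and y to 3 d.p., halves away from zero)
n=0: y=0, sp=3, e=sp−y=3; I=3, D=e−e_prev=3; u=1·3+1/4·3+1·3=6.75; next y=3/10·0+1/2·6.75=3.375
n=1: y=3.375, sp=3, e=sp−y=-0.375; I=2.625, D=e−e_prev=-3.375; u=1·(-0.375)+1/4·2.625+1·(-3.375)=-3.09375; next y=3/10·3.375+1/2·(-3.09375)=-0.534375
n=2: y=-0.534375, sp=3, e=sp−y=3.534375; I=6.159375, D=e−e_prev=3.909375; u=1·3.534375+1/4·6.159375+1·3.909375≈8.983594; next y=3/10·(-0.534375)+1/2·8.983594≈4.331484
n=3: y≈4.331484, sp=3, e=sp−y≈-1.331484; I≈4.827891, D=e−e_prev≈-4.865859; u=1·(-1.331484)+1/4·4.827891+1·(-4.865859)≈-4.990371; next y=3/10·4.331484+1/2·(-4.990371)≈-1.195740
n=4: y≈-1.195740, sp=3, e=sp−y≈4.195740; I≈9.023631, D=e−e_prev≈5.527225; u=1·4.195740+1/4·9.023631+1·5.527225≈11.978873; next y=3/10·(-1.195740)+1/2·11.978873≈5.630714
n=5: y≈5.630714, sp=3, e=sp−y≈-2.630714; I≈6.392917, D=e−e_prev≈-6.826454; u=1·(-2.630714)+1/4·6.392917+1·(-6.826454)≈-7.858939; next y=3/10·5.630714+1/2·(-7.858939)≈-2.240255
n=6: y≈-2.240255, sp=3, e=sp−y≈5.240255; I≈11.633172, D=e−e_prev≈7.870970; u=1·5.240255+1/4·11.633172+1·7.870970≈16.019518; next y=3/10·(-2.240255)+1/2·16.019518≈7.337682
n=7: y≈7.337682, sp=3, e=sp−y≈-4.337682; I≈7.295490, D=e−e_prev≈-9.577938; u=1·(-4.337682)+1/4·7.295490+1·(-9.577938)≈-12.091748; next y=3/10·7.337682+1/2·(-12.091748)≈-3.844569
n=8: y≈-3.844569, sp=3, e=sp−y≈6.844569; I≈14.140059, D=e−e_prev≈11.182252; u=1·6.844569+1/4·14.140059+1·11.182252≈21.561836; next y=3/10·(-3.844569)+1/2·21.561836≈9.627547
n=9: y≈9.627547, sp=3, e=sp−y≈-6.627547; I≈7.512512, D=e−e_prev≈-13.472116; u=1·(-6.627547)+1/4·7.512512+1·(-13.472116)≈-18.221535; next y=3/10·9.627547+1/2·(-18.221535)≈-6.222504

0 3 6.750 0.000
1 3 -3.094 3.375
2 3 8.984 -0.534
3 3 -4.990 4.331
4 3 11.979 -1.196
5 3 -7.859 5.631
6 3 16.020 -2.240
7 3 -12.092 7.338
8 3 21.562 -3.845
9 3 -18.222 9.628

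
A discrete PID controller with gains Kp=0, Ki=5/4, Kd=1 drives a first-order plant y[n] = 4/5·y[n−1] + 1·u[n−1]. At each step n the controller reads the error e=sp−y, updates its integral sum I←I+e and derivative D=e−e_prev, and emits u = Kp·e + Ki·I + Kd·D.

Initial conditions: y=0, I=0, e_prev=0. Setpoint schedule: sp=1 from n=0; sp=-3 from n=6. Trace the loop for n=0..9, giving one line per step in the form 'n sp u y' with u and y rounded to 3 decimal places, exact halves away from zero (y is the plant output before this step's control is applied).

(exact arithmetic carried between steps; '≈' marks a value shown rounded to 6 d.p. or computed from one; I and e_prev carry over from the previous line; the table rounds u and y to 3 d.p., halves away from zero)
n=0: y=0, sp=1, e=sp−y=1; I=1, D=e−e_prev=1; u=0·1+5/4·1+1·1=2.25; next y=4/5·0+1·2.25=2.25
n=1: y=2.25, sp=1, e=sp−y=-1.25; I=-0.25, D=e−e_prev=-2.25; u=0·(-1.25)+5/4·(-0.25)+1·(-2.25)=-2.5625; next y=4/5·2.25+1·(-2.5625)=-0.7625
n=2: y=-0.7625, sp=1, e=sp−y=1.7625; I=1.5125, D=e−e_prev=3.0125; u=0·1.7625+5/4·1.5125+1·3.0125=4.903125; next y=4/5·(-0.7625)+1·4.903125=4.293125
n=3: y=4.293125, sp=1, e=sp−y=-3.293125; I=-1.780625, D=e−e_prev=-5.055625; u=0·(-3.293125)+5/4·(-1.780625)+1·(-5.055625)≈-7.281406; next y=4/5·4.293125+1·(-7.281406)≈-3.846906
n=4: y≈-3.846906, sp=1, e=sp−y≈4.846906; I≈3.066281, D=e−e_prev≈8.140031; u=0·4.846906+5/4·3.066281+1·8.140031≈11.972883; next y=4/5·(-3.846906)+1·11.972883≈8.895358
n=5: y≈8.895358, sp=1, e=sp−y≈-7.895358; I≈-4.829077, D=e−e_prev≈-12.742264; u=0·(-7.895358)+5/4·(-4.829077)+1·(-12.742264)≈-18.778610; next y=4/5·8.895358+1·(-18.778610)≈-11.662324
n=6: y≈-11.662324, sp=-3, e=sp−y≈8.662324; I≈3.833247, D=e−e_prev≈16.557681; u=0·8.662324+5/4·3.833247+1·16.557681≈21.349240; next y=4/5·(-11.662324)+1·21.349240≈12.019381
n=7: y≈12.019381, sp=-3, e=sp−y≈-15.019381; I≈-11.186134, D=e−e_prev≈-23.681705; u=0·(-15.019381)+5/4·(-11.186134)+1·(-23.681705)≈-37.664373; next y=4/5·12.019381+1·(-37.664373)≈-28.048868
n=8: y≈-28.048868, sp=-3, e=sp−y≈25.048868; I≈13.862733, D=e−e_prev≈40.068249; u=0·25.048868+5/4·13.862733+1·40.068249≈57.396665; next y=4/5·(-28.048868)+1·57.396665≈34.957571
n=9: y≈34.957571, sp=-3, e=sp−y≈-37.957571; I≈-24.094838, D=e−e_prev≈-63.006439; u=0·(-37.957571)+5/4·(-24.094838)+1·(-63.006439)≈-93.124987; next y=4/5·34.957571+1·(-93.124987)≈-65.158929

0 1 2.250 0.000
1 1 -2.563 2.250
2 1 4.903 -0.763
3 1 -7.281 4.293
4 1 11.973 -3.847
5 1 -18.779 8.895
6 -3 21.349 -11.662
7 -3 -37.664 12.019
8 -3 57.397 -28.049
9 -3 -93.125 34.958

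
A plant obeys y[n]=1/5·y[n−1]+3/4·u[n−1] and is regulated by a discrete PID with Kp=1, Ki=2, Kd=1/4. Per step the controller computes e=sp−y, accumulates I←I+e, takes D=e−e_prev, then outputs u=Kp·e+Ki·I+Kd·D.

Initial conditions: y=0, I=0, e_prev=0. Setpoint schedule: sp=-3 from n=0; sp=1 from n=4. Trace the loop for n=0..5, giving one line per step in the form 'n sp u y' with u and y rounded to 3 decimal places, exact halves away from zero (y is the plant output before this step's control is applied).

(exact arithmetic carried between steps; '≈' marks a value shown rounded to 6 d.p. or computed from one; I and e_prev carry over from the previous line; the table rounds u and y to 3 d.p., halves away from zero)
n=0: y=0, sp=-3, e=sp−y=-3; I=-3, D=e−e_prev=-3; u=1·(-3)+2·(-3)+1/4·(-3)=-9.75; next y=1/5·0+3/4·(-9.75)=-7.3125
n=1: y=-7.3125, sp=-3, e=sp−y=4.3125; I=1.3125, D=e−e_prev=7.3125; u=1·4.3125+2·1.3125+1/4·7.3125=8.765625; next y=1/5·(-7.3125)+3/4·8.765625≈5.111719
n=2: y≈5.111719, sp=-3, e=sp−y≈-8.111719; I≈-6.799219, D=e−e_prev≈-12.424219; u=1·(-8.111719)+2·(-6.799219)+1/4·(-12.424219)≈-24.816211; next y=1/5·5.111719+3/4·(-24.816211)≈-17.589814
n=3: y≈-17.589814, sp=-3, e=sp−y≈14.589814; I≈7.790596, D=e−e_prev≈22.701533; u=1·14.589814+2·7.790596+1/4·22.701533≈35.846389; next y=1/5·(-17.589814)+3/4·35.846389≈23.366829
n=4: y≈23.366829, sp=1, e=sp−y≈-22.366829; I≈-14.576233, D=e−e_prev≈-36.956643; u=1·(-22.366829)+2·(-14.576233)+1/4·(-36.956643)≈-60.758456; next y=1/5·23.366829+3/4·(-60.758456)≈-40.895476
n=5: y≈-40.895476, sp=1, e=sp−y≈41.895476; I≈27.319243, D=e−e_prev≈64.262305; u=1·41.895476+2·27.319243+1/4·64.262305≈112.599539; next y=1/5·(-40.895476)+3/4·112.599539≈76.270559

0 -3 -9.750 0.000
1 -3 8.766 -7.313
2 -3 -24.816 5.112
3 -3 35.846 -17.590
4 1 -60.758 23.367
5 1 112.600 -40.895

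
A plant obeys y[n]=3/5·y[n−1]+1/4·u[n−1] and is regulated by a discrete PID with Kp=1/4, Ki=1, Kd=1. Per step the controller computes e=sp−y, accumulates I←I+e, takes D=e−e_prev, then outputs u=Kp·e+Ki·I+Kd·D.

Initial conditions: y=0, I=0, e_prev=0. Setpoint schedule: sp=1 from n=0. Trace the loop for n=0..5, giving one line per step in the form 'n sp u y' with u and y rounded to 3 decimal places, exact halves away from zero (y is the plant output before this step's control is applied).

(exact arithmetic carried between steps; '≈' marks a value shown rounded to 6 d.p. or computed from one; I and e_prev carry over from the previous line; the table rounds u and y to 3 d.p., halves away from zero)
n=0: y=0, sp=1, e=sp−y=1; I=1, D=e−e_prev=1; u=1/4·1+1·1+1·1=2.25; next y=3/5·0+1/4·2.25=0.5625
n=1: y=0.5625, sp=1, e=sp−y=0.4375; I=1.4375, D=e−e_prev=-0.5625; u=1/4·0.4375+1·1.4375+1·(-0.5625)=0.984375; next y=3/5·0.5625+1/4·0.984375≈0.583594
n=2: y≈0.583594, sp=1, e=sp−y≈0.416406; I≈1.853906, D=e−e_prev≈-0.021094; u=1/4·0.416406+1·1.853906+1·(-0.021094)≈1.936914; next y=3/5·0.583594+1/4·1.936914≈0.834385
n=3: y≈0.834385, sp=1, e=sp−y≈0.165615; I≈2.019521, D=e−e_prev≈-0.250791; u=1/4·0.165615+1·2.019521+1·(-0.250791)≈1.810134; next y=3/5·0.834385+1/4·1.810134≈0.953164
n=4: y≈0.953164, sp=1, e=sp−y≈0.046836; I≈2.066357, D=e−e_prev≈-0.118780; u=1/4·0.046836+1·2.066357+1·(-0.118780)≈1.959286; next y=3/5·0.953164+1/4·1.959286≈1.061720
n=5: y≈1.061720, sp=1, e=sp−y≈-0.061720; I≈2.004637, D=e−e_prev≈-0.108556; u=1/4·(-0.061720)+1·2.004637+1·(-0.108556)≈1.880651; next y=3/5·1.061720+1/4·1.880651≈1.107195

0 1 2.250 0.000
1 1 0.984 0.563
2 1 1.937 0.584
3 1 1.810 0.834
4 1 1.959 0.953
5 1 1.881 1.062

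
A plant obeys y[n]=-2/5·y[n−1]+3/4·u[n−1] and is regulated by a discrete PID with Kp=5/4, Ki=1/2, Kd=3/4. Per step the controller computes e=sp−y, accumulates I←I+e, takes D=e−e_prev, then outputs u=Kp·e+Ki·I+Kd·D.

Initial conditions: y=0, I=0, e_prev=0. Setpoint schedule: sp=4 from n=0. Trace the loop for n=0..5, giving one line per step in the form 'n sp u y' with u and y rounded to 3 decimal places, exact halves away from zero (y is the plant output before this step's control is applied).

0 4 10.000 0.000
1 4 -9.750 7.500
2 4 38.656 -10.313
3 4 -76.121 33.117
4 4 200.530 -70.338
5 4 -462.068 178.532

(exact arithmetic carried between steps; '≈' marks a value shown rounded to 6 d.p. or computed from one; I and e_prev carry over from the previous line; the table rounds u and y to 3 d.p., halves away from zero)
n=0: y=0, sp=4, e=sp−y=4; I=4, D=e−e_prev=4; u=5/4·4+1/2·4+3/4·4=10; next y=-2/5·0+3/4·10=7.5
n=1: y=7.5, sp=4, e=sp−y=-3.5; I=0.5, D=e−e_prev=-7.5; u=5/4·(-3.5)+1/2·0.5+3/4·(-7.5)=-9.75; next y=-2/5·7.5+3/4·(-9.75)=-10.3125
n=2: y=-10.3125, sp=4, e=sp−y=14.3125; I=14.8125, D=e−e_prev=17.8125; u=5/4·14.3125+1/2·14.8125+3/4·17.8125=38.65625; next y=-2/5·(-10.3125)+3/4·38.65625≈33.117188
n=3: y≈33.117188, sp=4, e=sp−y≈-29.117188; I≈-14.304688, D=e−e_prev≈-43.429688; u=5/4·(-29.117188)+1/2·(-14.304688)+3/4·(-43.429688)≈-76.121094; next y=-2/5·33.117188+3/4·(-76.121094)≈-70.337695
n=4: y≈-70.337695, sp=4, e=sp−y≈74.337695; I≈60.033008, D=e−e_prev≈103.454883; u=5/4·74.337695+1/2·60.033008+3/4·103.454883≈200.529785; next y=-2/5·(-70.337695)+3/4·200.529785≈178.532417
n=5: y≈178.532417, sp=4, e=sp−y≈-174.532417; I≈-114.499409, D=e−e_prev≈-248.870112; u=5/4·(-174.532417)+1/2·(-114.499409)+3/4·(-248.870112)≈-462.067810; next y=-2/5·178.532417+3/4·(-462.067810)≈-417.963824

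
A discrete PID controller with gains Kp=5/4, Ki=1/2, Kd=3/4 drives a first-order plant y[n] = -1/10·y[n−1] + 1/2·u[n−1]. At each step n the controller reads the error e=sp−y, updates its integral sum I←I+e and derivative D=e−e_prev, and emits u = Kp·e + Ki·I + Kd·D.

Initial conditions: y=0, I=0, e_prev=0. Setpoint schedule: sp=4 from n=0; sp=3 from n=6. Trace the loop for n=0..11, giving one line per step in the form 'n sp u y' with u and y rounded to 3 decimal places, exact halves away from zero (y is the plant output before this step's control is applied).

0 4 10.000 0.000
1 4 -3.500 5.000
2 4 17.875 -2.250
3 4 -12.969 9.163
4 4 34.417 -7.401
5 4 -35.678 17.949
6 3 67.816 -19.634
7 3 -87.067 35.871
8 3 145.606 -47.121
9 3 -203.167 77.515
10 3 320.178 -109.335
11 3 -464.686 171.023

(exact arithmetic carried between steps; '≈' marks a value shown rounded to 6 d.p. or computed from one; I and e_prev carry over from the previous line; the table rounds u and y to 3 d.p., halves away from zero)
n=0: y=0, sp=4, e=sp−y=4; I=4, D=e−e_prev=4; u=5/4·4+1/2·4+3/4·4=10; next y=-1/10·0+1/2·10=5
n=1: y=5, sp=4, e=sp−y=-1; I=3, D=e−e_prev=-5; u=5/4·(-1)+1/2·3+3/4·(-5)=-3.5; next y=-1/10·5+1/2·(-3.5)=-2.25
n=2: y=-2.25, sp=4, e=sp−y=6.25; I=9.25, D=e−e_prev=7.25; u=5/4·6.25+1/2·9.25+3/4·7.25=17.875; next y=-1/10·(-2.25)+1/2·17.875=9.1625
n=3: y=9.1625, sp=4, e=sp−y=-5.1625; I=4.0875, D=e−e_prev=-11.4125; u=5/4·(-5.1625)+1/2·4.0875+3/4·(-11.4125)=-12.96875; next y=-1/10·9.1625+1/2·(-12.96875)=-7.400625
n=4: y=-7.400625, sp=4, e=sp−y=11.400625; I=15.488125, D=e−e_prev=16.563125; u=5/4·11.400625+1/2·15.488125+3/4·16.563125≈34.417188; next y=-1/10·(-7.400625)+1/2·34.417188≈17.948656
n=5: y≈17.948656, sp=4, e=sp−y≈-13.948656; I≈1.539469, D=e−e_prev≈-25.349281; u=5/4·(-13.948656)+1/2·1.539469+3/4·(-25.349281)≈-35.678047; next y=-1/10·17.948656+1/2·(-35.678047)≈-19.633889
n=6: y≈-19.633889, sp=3, e=sp−y≈22.633889; I≈24.173358, D=e−e_prev≈36.582545; u=5/4·22.633889+1/2·24.173358+3/4·36.582545≈67.815949; next y=-1/10·(-19.633889)+1/2·67.815949≈35.871364
n=7: y≈35.871364, sp=3, e=sp−y≈-32.871364; I≈-8.698006, D=e−e_prev≈-55.505253; u=5/4·(-32.871364)+1/2·(-8.698006)+3/4·(-55.505253)≈-87.067147; next y=-1/10·35.871364+1/2·(-87.067147)≈-47.120710
n=8: y≈-47.120710, sp=3, e=sp−y≈50.120710; I≈41.422704, D=e−e_prev≈82.992073; u=5/4·50.120710+1/2·41.422704+3/4·82.992073≈145.606294; next y=-1/10·(-47.120710)+1/2·145.606294≈77.515218
n=9: y≈77.515218, sp=3, e=sp−y≈-74.515218; I≈-33.092514, D=e−e_prev≈-124.635928; u=5/4·(-74.515218)+1/2·(-33.092514)+3/4·(-124.635928)≈-203.167225; next y=-1/10·77.515218+1/2·(-203.167225)≈-109.335134
n=10: y≈-109.335134, sp=3, e=sp−y≈112.335134; I≈79.242620, D=e−e_prev≈186.850352; u=5/4·112.335134+1/2·79.242620+3/4·186.850352≈320.177993; next y=-1/10·(-109.335134)+1/2·320.177993≈171.022510
n=11: y≈171.022510, sp=3, e=sp−y≈-168.022510; I≈-88.779889, D=e−e_prev≈-280.357644; u=5/4·(-168.022510)+1/2·(-88.779889)+3/4·(-280.357644)≈-464.686315; next y=-1/10·171.022510+1/2·(-464.686315)≈-249.445408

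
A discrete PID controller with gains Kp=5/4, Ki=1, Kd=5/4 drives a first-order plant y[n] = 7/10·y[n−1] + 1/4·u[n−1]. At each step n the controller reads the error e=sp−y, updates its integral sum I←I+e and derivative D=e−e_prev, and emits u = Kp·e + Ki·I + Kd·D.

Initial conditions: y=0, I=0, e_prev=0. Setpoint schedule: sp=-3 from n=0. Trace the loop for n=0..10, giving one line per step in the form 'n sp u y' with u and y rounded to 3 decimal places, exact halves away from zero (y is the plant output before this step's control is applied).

(exact arithmetic carried between steps; '≈' marks a value shown rounded to 6 d.p. or computed from one; I and e_prev carry over from the previous line; the table rounds u and y to 3 d.p., halves away from zero)
n=0: y=0, sp=-3, e=sp−y=-3; I=-3, D=e−e_prev=-3; u=5/4·(-3)+1·(-3)+5/4·(-3)=-10.5; next y=7/10·0+1/4·(-10.5)=-2.625
n=1: y=-2.625, sp=-3, e=sp−y=-0.375; I=-3.375, D=e−e_prev=2.625; u=5/4·(-0.375)+1·(-3.375)+5/4·2.625=-0.5625; next y=7/10·(-2.625)+1/4·(-0.5625)=-1.978125
n=2: y=-1.978125, sp=-3, e=sp−y=-1.021875; I=-4.396875, D=e−e_prev=-0.646875; u=5/4·(-1.021875)+1·(-4.396875)+5/4·(-0.646875)≈-6.482813; next y=7/10·(-1.978125)+1/4·(-6.482813)≈-3.005391
n=3: y≈-3.005391, sp=-3, e=sp−y≈0.005391; I≈-4.391484, D=e−e_prev≈1.027266; u=5/4·0.005391+1·(-4.391484)+5/4·1.027266≈-3.100664; next y=7/10·(-3.005391)+1/4·(-3.100664)≈-2.878939
n=4: y≈-2.878939, sp=-3, e=sp−y≈-0.121061; I≈-4.512545, D=e−e_prev≈-0.126451; u=5/4·(-0.121061)+1·(-4.512545)+5/4·(-0.126451)≈-4.821935; next y=7/10·(-2.878939)+1/4·(-4.821935)≈-3.220741
n=5: y≈-3.220741, sp=-3, e=sp−y≈0.220741; I≈-4.291804, D=e−e_prev≈0.341802; u=5/4·0.220741+1·(-4.291804)+5/4·0.341802≈-3.588625; next y=7/10·(-3.220741)+1/4·(-3.588625)≈-3.151675
n=6: y≈-3.151675, sp=-3, e=sp−y≈0.151675; I≈-4.140129, D=e−e_prev≈-0.069066; u=5/4·0.151675+1·(-4.140129)+5/4·(-0.069066)≈-4.036867; next y=7/10·(-3.151675)+1/4·(-4.036867)≈-3.215389
n=7: y≈-3.215389, sp=-3, e=sp−y≈0.215389; I≈-3.924739, D=e−e_prev≈0.063714; u=5/4·0.215389+1·(-3.924739)+5/4·0.063714≈-3.575859; next y=7/10·(-3.215389)+1/4·(-3.575859)≈-3.144737
n=8: y≈-3.144737, sp=-3, e=sp−y≈0.144737; I≈-3.780002, D=e−e_prev≈-0.070652; u=5/4·0.144737+1·(-3.780002)+5/4·(-0.070652)≈-3.687395; next y=7/10·(-3.144737)+1/4·(-3.687395)≈-3.123165
n=9: y≈-3.123165, sp=-3, e=sp−y≈0.123165; I≈-3.656837, D=e−e_prev≈-0.021573; u=5/4·0.123165+1·(-3.656837)+5/4·(-0.021573)≈-3.529846; next y=7/10·(-3.123165)+1/4·(-3.529846)≈-3.068677
n=10: y≈-3.068677, sp=-3, e=sp−y≈0.068677; I≈-3.588160, D=e−e_prev≈-0.054488; u=5/4·0.068677+1·(-3.588160)+5/4·(-0.054488)≈-3.570423; next y=7/10·(-3.068677)+1/4·(-3.570423)≈-3.040680

0 -3 -10.500 0.000
1 -3 -0.563 -2.625
2 -3 -6.483 -1.978
3 -3 -3.101 -3.005
4 -3 -4.822 -2.879
5 -3 -3.589 -3.221
6 -3 -4.037 -3.152
7 -3 -3.576 -3.215
8 -3 -3.687 -3.145
9 -3 -3.530 -3.123
10 -3 -3.570 -3.069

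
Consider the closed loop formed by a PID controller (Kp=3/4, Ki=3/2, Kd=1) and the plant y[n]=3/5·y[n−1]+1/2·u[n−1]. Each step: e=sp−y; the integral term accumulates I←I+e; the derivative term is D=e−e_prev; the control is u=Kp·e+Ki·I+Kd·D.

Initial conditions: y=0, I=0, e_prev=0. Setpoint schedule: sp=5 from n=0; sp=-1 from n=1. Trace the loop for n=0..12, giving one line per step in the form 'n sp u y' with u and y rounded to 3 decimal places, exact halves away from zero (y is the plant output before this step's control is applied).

(exact arithmetic carried between steps; '≈' marks a value shown rounded to 6 d.p. or computed from one; I and e_prev carry over from the previous line; the table rounds u and y to 3 d.p., halves away from zero)
n=0: y=0, sp=5, e=sp−y=5; I=5, D=e−e_prev=5; u=3/4·5+3/2·5+1·5=16.25; next y=3/5·0+1/2·16.25=8.125
n=1: y=8.125, sp=-1, e=sp−y=-9.125; I=-4.125, D=e−e_prev=-14.125; u=3/4·(-9.125)+3/2·(-4.125)+1·(-14.125)=-27.15625; next y=3/5·8.125+1/2·(-27.15625)=-8.703125
n=2: y=-8.703125, sp=-1, e=sp−y=7.703125; I=3.578125, D=e−e_prev=16.828125; u=3/4·7.703125+3/2·3.578125+1·16.828125≈27.972656; next y=3/5·(-8.703125)+1/2·27.972656≈8.764453
n=3: y≈8.764453, sp=-1, e=sp−y≈-9.764453; I≈-6.186328, D=e−e_prev≈-17.467578; u=3/4·(-9.764453)+3/2·(-6.186328)+1·(-17.467578)≈-34.070410; next y=3/5·8.764453+1/2·(-34.070410)≈-11.776533
n=4: y≈-11.776533, sp=-1, e=sp−y≈10.776533; I≈4.590205, D=e−e_prev≈20.540986; u=3/4·10.776533+3/2·4.590205+1·20.540986≈35.508694; next y=3/5·(-11.776533)+1/2·35.508694≈10.688427
n=5: y≈10.688427, sp=-1, e=sp−y≈-11.688427; I≈-7.098222, D=e−e_prev≈-22.464960; u=3/4·(-11.688427)+3/2·(-7.098222)+1·(-22.464960)≈-41.878613; next y=3/5·10.688427+1/2·(-41.878613)≈-14.526250
n=6: y≈-14.526250, sp=-1, e=sp−y≈13.526250; I≈6.428029, D=e−e_prev≈25.214677; u=3/4·13.526250+3/2·6.428029+1·25.214677≈45.001408; next y=3/5·(-14.526250)+1/2·45.001408≈13.784954
n=7: y≈13.784954, sp=-1, e=sp−y≈-14.784954; I≈-8.356925, D=e−e_prev≈-28.311204; u=3/4·(-14.784954)+3/2·(-8.356925)+1·(-28.311204)≈-51.935307; next y=3/5·13.784954+1/2·(-51.935307)≈-17.696681
n=8: y≈-17.696681, sp=-1, e=sp−y≈16.696681; I≈8.339756, D=e−e_prev≈31.481635; u=3/4·16.696681+3/2·8.339756+1·31.481635≈56.513781; next y=3/5·(-17.696681)+1/2·56.513781≈17.638881
n=9: y≈17.638881, sp=-1, e=sp−y≈-18.638881; I≈-10.299125, D=e−e_prev≈-35.335563; u=3/4·(-18.638881)+3/2·(-10.299125)+1·(-35.335563)≈-64.763412; next y=3/5·17.638881+1/2·(-64.763412)≈-21.798377
n=10: y≈-21.798377, sp=-1, e=sp−y≈20.798377; I≈10.499252, D=e−e_prev≈39.437259; u=3/4·20.798377+3/2·10.499252+1·39.437259≈70.784919; next y=3/5·(-21.798377)+1/2·70.784919≈22.313433
n=11: y≈22.313433, sp=-1, e=sp−y≈-23.313433; I≈-12.814181, D=e−e_prev≈-44.111810; u=3/4·(-23.313433)+3/2·(-12.814181)+1·(-44.111810)≈-80.818158; next y=3/5·22.313433+1/2·(-80.818158)≈-27.021019
n=12: y≈-27.021019, sp=-1, e=sp−y≈26.021019; I≈13.206837, D=e−e_prev≈49.334452; u=3/4·26.021019+3/2·13.206837+1·49.334452≈88.660472; next y=3/5·(-27.021019)+1/2·88.660472≈28.117625

0 5 16.250 0.000
1 -1 -27.156 8.125
2 -1 27.973 -8.703
3 -1 -34.070 8.764
4 -1 35.509 -11.777
5 -1 -41.879 10.688
6 -1 45.001 -14.526
7 -1 -51.935 13.785
8 -1 56.514 -17.697
9 -1 -64.763 17.639
10 -1 70.785 -21.798
11 -1 -80.818 22.313
12 -1 88.660 -27.021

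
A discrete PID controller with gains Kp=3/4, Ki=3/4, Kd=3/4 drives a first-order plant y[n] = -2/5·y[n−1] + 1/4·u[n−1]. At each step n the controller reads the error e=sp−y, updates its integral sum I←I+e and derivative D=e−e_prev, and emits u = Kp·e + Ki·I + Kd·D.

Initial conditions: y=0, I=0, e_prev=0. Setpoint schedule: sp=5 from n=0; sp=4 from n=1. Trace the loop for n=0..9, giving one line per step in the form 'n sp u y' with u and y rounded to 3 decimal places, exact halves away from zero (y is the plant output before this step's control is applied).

(exact arithmetic carried between steps; '≈' marks a value shown rounded to 6 d.p. or computed from one; I and e_prev carry over from the previous line; the table rounds u and y to 3 d.p., halves away from zero)
n=0: y=0, sp=5, e=sp−y=5; I=5, D=e−e_prev=5; u=3/4·5+3/4·5+3/4·5=11.25; next y=-2/5·0+1/4·11.25=2.8125
n=1: y=2.8125, sp=4, e=sp−y=1.1875; I=6.1875, D=e−e_prev=-3.8125; u=3/4·1.1875+3/4·6.1875+3/4·(-3.8125)=2.671875; next y=-2/5·2.8125+1/4·2.671875≈-0.457031
n=2: y≈-0.457031, sp=4, e=sp−y≈4.457031; I≈10.644531, D=e−e_prev≈3.269531; u=3/4·4.457031+3/4·10.644531+3/4·3.269531≈13.778320; next y=-2/5·(-0.457031)+1/4·13.778320≈3.627393
n=3: y≈3.627393, sp=4, e=sp−y≈0.372607; I≈11.017139, D=e−e_prev≈-4.084424; u=3/4·0.372607+3/4·11.017139+3/4·(-4.084424)≈5.478992; next y=-2/5·3.627393+1/4·5.478992≈-0.081209
n=4: y≈-0.081209, sp=4, e=sp−y≈4.081209; I≈15.098348, D=e−e_prev≈3.708602; u=3/4·4.081209+3/4·15.098348+3/4·3.708602≈17.166119; next y=-2/5·(-0.081209)+1/4·17.166119≈4.324013
n=5: y≈4.324013, sp=4, e=sp−y≈-0.324013; I≈14.774334, D=e−e_prev≈-4.405222; u=3/4·(-0.324013)+3/4·14.774334+3/4·(-4.405222)≈7.533824; next y=-2/5·4.324013+1/4·7.533824≈0.153851
n=6: y≈0.153851, sp=4, e=sp−y≈3.846149; I≈18.620484, D=e−e_prev≈4.170163; u=3/4·3.846149+3/4·18.620484+3/4·4.170163≈19.977597; next y=-2/5·0.153851+1/4·19.977597≈4.932859
n=7: y≈4.932859, sp=4, e=sp−y≈-0.932859; I≈17.687625, D=e−e_prev≈-4.779008; u=3/4·(-0.932859)+3/4·17.687625+3/4·(-4.779008)≈8.981818; next y=-2/5·4.932859+1/4·8.981818≈0.272311
n=8: y≈0.272311, sp=4, e=sp−y≈3.727689; I≈21.415314, D=e−e_prev≈4.660548; u=3/4·3.727689+3/4·21.415314+3/4·4.660548≈22.352663; next y=-2/5·0.272311+1/4·22.352663≈5.479241
n=9: y≈5.479241, sp=4, e=sp−y≈-1.479241; I≈19.936072, D=e−e_prev≈-5.206931; u=3/4·(-1.479241)+3/4·19.936072+3/4·(-5.206931)≈9.937425; next y=-2/5·5.479241+1/4·9.937425≈0.292660

0 5 11.250 0.000
1 4 2.672 2.813
2 4 13.778 -0.457
3 4 5.479 3.627
4 4 17.166 -0.081
5 4 7.534 4.324
6 4 19.978 0.154
7 4 8.982 4.933
8 4 22.353 0.272
9 4 9.937 5.479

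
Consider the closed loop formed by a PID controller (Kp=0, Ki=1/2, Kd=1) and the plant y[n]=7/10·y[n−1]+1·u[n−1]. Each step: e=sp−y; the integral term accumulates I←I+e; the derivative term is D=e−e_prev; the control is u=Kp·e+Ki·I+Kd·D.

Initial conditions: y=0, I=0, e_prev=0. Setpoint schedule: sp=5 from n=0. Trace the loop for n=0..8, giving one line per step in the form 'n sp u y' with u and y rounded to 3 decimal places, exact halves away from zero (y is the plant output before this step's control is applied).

0 5 7.500 0.000
1 5 -6.250 7.500
2 5 12.750 -1.000
3 5 -12.325 12.050
4 5 21.110 -3.890
5 5 -23.801 18.387
6 5 35.758 -10.930
7 5 -44.149 28.107
8 5 62.206 -24.474

(exact arithmetic carried between steps; '≈' marks a value shown rounded to 6 d.p. or computed from one; I and e_prev carry over from the previous line; the table rounds u and y to 3 d.p., halves away from zero)
n=0: y=0, sp=5, e=sp−y=5; I=5, D=e−e_prev=5; u=0·5+1/2·5+1·5=7.5; next y=7/10·0+1·7.5=7.5
n=1: y=7.5, sp=5, e=sp−y=-2.5; I=2.5, D=e−e_prev=-7.5; u=0·(-2.5)+1/2·2.5+1·(-7.5)=-6.25; next y=7/10·7.5+1·(-6.25)=-1
n=2: y=-1, sp=5, e=sp−y=6; I=8.5, D=e−e_prev=8.5; u=0·6+1/2·8.5+1·8.5=12.75; next y=7/10·(-1)+1·12.75=12.05
n=3: y=12.05, sp=5, e=sp−y=-7.05; I=1.45, D=e−e_prev=-13.05; u=0·(-7.05)+1/2·1.45+1·(-13.05)=-12.325; next y=7/10·12.05+1·(-12.325)=-3.89
n=4: y=-3.89, sp=5, e=sp−y=8.89; I=10.34, D=e−e_prev=15.94; u=0·8.89+1/2·10.34+1·15.94=21.11; next y=7/10·(-3.89)+1·21.11=18.387
n=5: y=18.387, sp=5, e=sp−y=-13.387; I=-3.047, D=e−e_prev=-22.277; u=0·(-13.387)+1/2·(-3.047)+1·(-22.277)=-23.8005; next y=7/10·18.387+1·(-23.8005)=-10.9296
n=6: y=-10.9296, sp=5, e=sp−y=15.9296; I=12.8826, D=e−e_prev=29.3166; u=0·15.9296+1/2·12.8826+1·29.3166=35.7579; next y=7/10·(-10.9296)+1·35.7579=28.10718
n=7: y=28.10718, sp=5, e=sp−y=-23.10718; I=-10.22458, D=e−e_prev=-39.03678; u=0·(-23.10718)+1/2·(-10.22458)+1·(-39.03678)=-44.14907; next y=7/10·28.10718+1·(-44.14907)=-24.474044
n=8: y=-24.474044, sp=5, e=sp−y=29.474044; I=19.249464, D=e−e_prev=52.581224; u=0·29.474044+1/2·19.249464+1·52.581224=62.205956; next y=7/10·(-24.474044)+1·62.205956≈45.074125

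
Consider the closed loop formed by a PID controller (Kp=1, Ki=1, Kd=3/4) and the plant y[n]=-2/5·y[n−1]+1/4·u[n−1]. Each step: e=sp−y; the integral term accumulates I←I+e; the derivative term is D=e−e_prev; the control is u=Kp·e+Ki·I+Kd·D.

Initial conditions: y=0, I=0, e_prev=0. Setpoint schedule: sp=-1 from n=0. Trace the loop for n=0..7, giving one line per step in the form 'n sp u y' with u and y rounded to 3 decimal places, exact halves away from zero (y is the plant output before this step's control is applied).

0 -1 -2.750 0.000
1 -1 -1.109 -0.688
2 -1 -3.822 -0.002
3 -1 -1.687 -0.954
4 -1 -4.962 -0.040
5 -1 -1.979 -1.224
6 -1 -5.996 -0.005
7 -1 -1.973 -1.497

(exact arithmetic carried between steps; '≈' marks a value shown rounded to 6 d.p. or computed from one; I and e_prev carry over from the previous line; the table rounds u and y to 3 d.p., halves away from zero)
n=0: y=0, sp=-1, e=sp−y=-1; I=-1, D=e−e_prev=-1; u=1·(-1)+1·(-1)+3/4·(-1)=-2.75; next y=-2/5·0+1/4·(-2.75)=-0.6875
n=1: y=-0.6875, sp=-1, e=sp−y=-0.3125; I=-1.3125, D=e−e_prev=0.6875; u=1·(-0.3125)+1·(-1.3125)+3/4·0.6875=-1.109375; next y=-2/5·(-0.6875)+1/4·(-1.109375)≈-0.002344
n=2: y≈-0.002344, sp=-1, e=sp−y≈-0.997656; I≈-2.310156, D=e−e_prev≈-0.685156; u=1·(-0.997656)+1·(-2.310156)+3/4·(-0.685156)≈-3.821680; next y=-2/5·(-0.002344)+1/4·(-3.821680)≈-0.954482
n=3: y≈-0.954482, sp=-1, e=sp−y≈-0.045518; I≈-2.355674, D=e−e_prev≈0.952139; u=1·(-0.045518)+1·(-2.355674)+3/4·0.952139≈-1.687087; next y=-2/5·(-0.954482)+1/4·(-1.687087)≈-0.039979
n=4: y≈-0.039979, sp=-1, e=sp−y≈-0.960021; I≈-3.315695, D=e−e_prev≈-0.914504; u=1·(-0.960021)+1·(-3.315695)+3/4·(-0.914504)≈-4.961594; next y=-2/5·(-0.039979)+1/4·(-4.961594)≈-1.224407
n=5: y≈-1.224407, sp=-1, e=sp−y≈0.224407; I≈-3.091288, D=e−e_prev≈1.184428; u=1·0.224407+1·(-3.091288)+3/4·1.184428≈-1.978560; next y=-2/5·(-1.224407)+1/4·(-1.978560)≈-0.004877
n=6: y≈-0.004877, sp=-1, e=sp−y≈-0.995123; I≈-4.086411, D=e−e_prev≈-1.219530; u=1·(-0.995123)+1·(-4.086411)+3/4·(-1.219530)≈-5.996181; next y=-2/5·(-0.004877)+1/4·(-5.996181)≈-1.497094
n=7: y≈-1.497094, sp=-1, e=sp−y≈0.497094; I≈-3.589317, D=e−e_prev≈1.492217; u=1·0.497094+1·(-3.589317)+3/4·1.492217≈-1.973060; next y=-2/5·(-1.497094)+1/4·(-1.973060)≈0.105573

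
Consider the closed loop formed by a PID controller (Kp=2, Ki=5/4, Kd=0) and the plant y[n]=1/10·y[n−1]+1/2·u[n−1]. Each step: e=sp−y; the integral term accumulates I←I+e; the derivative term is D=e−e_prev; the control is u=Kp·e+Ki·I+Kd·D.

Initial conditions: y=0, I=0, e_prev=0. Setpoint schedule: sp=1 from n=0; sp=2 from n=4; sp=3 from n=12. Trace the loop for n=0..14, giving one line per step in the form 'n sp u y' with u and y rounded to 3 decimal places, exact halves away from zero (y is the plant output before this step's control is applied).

(exact arithmetic carried between steps; '≈' marks a value shown rounded to 6 d.p. or computed from one; I and e_prev carry over from the previous line; the table rounds u and y to 3 d.p., halves away from zero)
n=0: y=0, sp=1, e=sp−y=1; I=1, D=e−e_prev=1; u=2·1+5/4·1+0·1=3.25; next y=1/10·0+1/2·3.25=1.625
n=1: y=1.625, sp=1, e=sp−y=-0.625; I=0.375, D=e−e_prev=-1.625; u=2·(-0.625)+5/4·0.375+0·(-1.625)=-0.78125; next y=1/10·1.625+1/2·(-0.78125)=-0.228125
n=2: y=-0.228125, sp=1, e=sp−y=1.228125; I=1.603125, D=e−e_prev=1.853125; u=2·1.228125+5/4·1.603125+0·1.853125≈4.460156; next y=1/10·(-0.228125)+1/2·4.460156≈2.207266
n=3: y≈2.207266, sp=1, e=sp−y≈-1.207266; I≈0.395859, D=e−e_prev≈-2.435391; u=2·(-1.207266)+5/4·0.395859+0·(-2.435391)≈-1.919707; next y=1/10·2.207266+1/2·(-1.919707)≈-0.739127
n=4: y≈-0.739127, sp=2, e=sp−y≈2.739127; I≈3.134986, D=e−e_prev≈3.946393; u=2·2.739127+5/4·3.134986+0·3.946393≈9.396987; next y=1/10·(-0.739127)+1/2·9.396987≈4.624581
n=5: y≈4.624581, sp=2, e=sp−y≈-2.624581; I≈0.510406, D=e−e_prev≈-5.363708; u=2·(-2.624581)+5/4·0.510406+0·(-5.363708)≈-4.611154; next y=1/10·4.624581+1/2·(-4.611154)≈-1.843119
n=6: y≈-1.843119, sp=2, e=sp−y≈3.843119; I≈4.353525, D=e−e_prev≈6.467700; u=2·3.843119+5/4·4.353525+0·6.467700≈13.128144; next y=1/10·(-1.843119)+1/2·13.128144≈6.379760
n=7: y≈6.379760, sp=2, e=sp−y≈-4.379760; I≈-0.026235, D=e−e_prev≈-8.222879; u=2·(-4.379760)+5/4·(-0.026235)+0·(-8.222879)≈-8.792315; next y=1/10·6.379760+1/2·(-8.792315)≈-3.758181
n=8: y≈-3.758181, sp=2, e=sp−y≈5.758181; I≈5.731946, D=e−e_prev≈10.137942; u=2·5.758181+5/4·5.731946+0·10.137942≈18.681295; next y=1/10·(-3.758181)+1/2·18.681295≈8.964829
n=9: y≈8.964829, sp=2, e=sp−y≈-6.964829; I≈-1.232883, D=e−e_prev≈-12.723011; u=2·(-6.964829)+5/4·(-1.232883)+0·(-12.723011)≈-15.470763; next y=1/10·8.964829+1/2·(-15.470763)≈-6.838899
n=10: y≈-6.838899, sp=2, e=sp−y≈8.838899; I≈7.606015, D=e−e_prev≈15.803728; u=2·8.838899+5/4·7.606015+0·15.803728≈27.185316; next y=1/10·(-6.838899)+1/2·27.185316≈12.908768
n=11: y≈12.908768, sp=2, e=sp−y≈-10.908768; I≈-3.302753, D=e−e_prev≈-19.747667; u=2·(-10.908768)+5/4·(-3.302753)+0·(-19.747667)≈-25.945978; next y=1/10·12.908768+1/2·(-25.945978)≈-11.682112
n=12: y≈-11.682112, sp=3, e=sp−y≈14.682112; I≈11.379359, D=e−e_prev≈25.590880; u=2·14.682112+5/4·11.379359+0·25.590880≈43.588423; next y=1/10·(-11.682112)+1/2·43.588423≈20.626000
n=13: y≈20.626000, sp=3, e=sp−y≈-17.626000; I≈-6.246641, D=e−e_prev≈-32.308112; u=2·(-17.626000)+5/4·(-6.246641)+0·(-32.308112)≈-43.060302; next y=1/10·20.626000+1/2·(-43.060302)≈-19.467551
n=14: y≈-19.467551, sp=3, e=sp−y≈22.467551; I≈16.220910, D=e−e_prev≈40.093551; u=2·22.467551+5/4·16.220910+0·40.093551≈65.211239; next y=1/10·(-19.467551)+1/2·65.211239≈30.658864

0 1 3.250 0.000
1 1 -0.781 1.625
2 1 4.460 -0.228
3 1 -1.920 2.207
4 2 9.397 -0.739
5 2 -4.611 4.625
6 2 13.128 -1.843
7 2 -8.792 6.380
8 2 18.681 -3.758
9 2 -15.471 8.965
10 2 27.185 -6.839
11 2 -25.946 12.909
12 3 43.588 -11.682
13 3 -43.060 20.626
14 3 65.211 -19.468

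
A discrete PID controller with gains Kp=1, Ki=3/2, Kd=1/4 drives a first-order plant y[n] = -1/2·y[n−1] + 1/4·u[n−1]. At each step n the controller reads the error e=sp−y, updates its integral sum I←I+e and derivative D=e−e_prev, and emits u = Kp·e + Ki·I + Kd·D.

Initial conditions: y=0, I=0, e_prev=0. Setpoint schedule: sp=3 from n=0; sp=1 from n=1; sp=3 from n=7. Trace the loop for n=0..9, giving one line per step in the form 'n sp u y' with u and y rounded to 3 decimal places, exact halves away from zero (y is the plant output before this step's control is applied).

(exact arithmetic carried between steps; '≈' marks a value shown rounded to 6 d.p. or computed from one; I and e_prev carry over from the previous line; the table rounds u and y to 3 d.p., halves away from zero)
n=0: y=0, sp=3, e=sp−y=3; I=3, D=e−e_prev=3; u=1·3+3/2·3+1/4·3=8.25; next y=-1/2·0+1/4·8.25=2.0625
n=1: y=2.0625, sp=1, e=sp−y=-1.0625; I=1.9375, D=e−e_prev=-4.0625; u=1·(-1.0625)+3/2·1.9375+1/4·(-4.0625)=0.828125; next y=-1/2·2.0625+1/4·0.828125≈-0.824219
n=2: y≈-0.824219, sp=1, e=sp−y≈1.824219; I≈3.761719, D=e−e_prev≈2.886719; u=1·1.824219+3/2·3.761719+1/4·2.886719≈8.188477; next y=-1/2·(-0.824219)+1/4·8.188477≈2.459229
n=3: y≈2.459229, sp=1, e=sp−y≈-1.459229; I≈2.302490, D=e−e_prev≈-3.283447; u=1·(-1.459229)+3/2·2.302490+1/4·(-3.283447)≈1.173645; next y=-1/2·2.459229+1/4·1.173645≈-0.936203
n=4: y≈-0.936203, sp=1, e=sp−y≈1.936203; I≈4.238693, D=e−e_prev≈3.395432; u=1·1.936203+3/2·4.238693+1/4·3.395432≈9.143101; next y=-1/2·(-0.936203)+1/4·9.143101≈2.753877
n=5: y≈2.753877, sp=1, e=sp−y≈-1.753877; I≈2.484817, D=e−e_prev≈-3.690080; u=1·(-1.753877)+3/2·2.484817+1/4·(-3.690080)≈1.050828; next y=-1/2·2.753877+1/4·1.050828≈-1.114231
n=6: y≈-1.114231, sp=1, e=sp−y≈2.114231; I≈4.599048, D=e−e_prev≈3.868108; u=1·2.114231+3/2·4.599048+1/4·3.868108≈9.979830; next y=-1/2·(-1.114231)+1/4·9.979830≈3.052073
n=7: y≈3.052073, sp=3, e=sp−y≈-0.052073; I≈4.546975, D=e−e_prev≈-2.166304; u=1·(-0.052073)+3/2·4.546975+1/4·(-2.166304)≈6.226813; next y=-1/2·3.052073+1/4·6.226813≈0.030667
n=8: y≈0.030667, sp=3, e=sp−y≈2.969333; I≈7.516308, D=e−e_prev≈3.021407; u=1·2.969333+3/2·7.516308+1/4·3.021407≈14.999147; next y=-1/2·0.030667+1/4·14.999147≈3.734453
n=9: y≈3.734453, sp=3, e=sp−y≈-0.734453; I≈6.781855, D=e−e_prev≈-3.703787; u=1·(-0.734453)+3/2·6.781855+1/4·(-3.703787)≈8.512382; next y=-1/2·3.734453+1/4·8.512382≈0.260869

0 3 8.250 0.000
1 1 0.828 2.063
2 1 8.188 -0.824
3 1 1.174 2.459
4 1 9.143 -0.936
5 1 1.051 2.754
6 1 9.980 -1.114
7 3 6.227 3.052
8 3 14.999 0.031
9 3 8.512 3.734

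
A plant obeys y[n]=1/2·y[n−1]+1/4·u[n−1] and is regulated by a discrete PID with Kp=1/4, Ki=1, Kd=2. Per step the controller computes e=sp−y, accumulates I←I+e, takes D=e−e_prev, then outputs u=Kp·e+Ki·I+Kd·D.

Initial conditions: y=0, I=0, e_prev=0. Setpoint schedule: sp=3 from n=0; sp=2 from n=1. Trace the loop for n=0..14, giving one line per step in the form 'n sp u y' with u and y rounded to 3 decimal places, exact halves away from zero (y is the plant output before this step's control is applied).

(exact arithmetic carried between steps; '≈' marks a value shown rounded to 6 d.p. or computed from one; I and e_prev carry over from the previous line; the table rounds u and y to 3 d.p., halves away from zero)
n=0: y=0, sp=3, e=sp−y=3; I=3, D=e−e_prev=3; u=1/4·3+1·3+2·3=9.75; next y=1/2·0+1/4·9.75=2.4375
n=1: y=2.4375, sp=2, e=sp−y=-0.4375; I=2.5625, D=e−e_prev=-3.4375; u=1/4·(-0.4375)+1·2.5625+2·(-3.4375)=-4.421875; next y=1/2·2.4375+1/4·(-4.421875)≈0.113281
n=2: y≈0.113281, sp=2, e=sp−y≈1.886719; I≈4.449219, D=e−e_prev≈2.324219; u=1/4·1.886719+1·4.449219+2·2.324219≈9.569336; next y=1/2·0.113281+1/4·9.569336≈2.448975
n=3: y≈2.448975, sp=2, e=sp−y≈-0.448975; I≈4.000244, D=e−e_prev≈-2.335693; u=1/4·(-0.448975)+1·4.000244+2·(-2.335693)≈-0.783386; next y=1/2·2.448975+1/4·(-0.783386)≈1.028641
n=4: y≈1.028641, sp=2, e=sp−y≈0.971359; I≈4.971603, D=e−e_prev≈1.420334; u=1/4·0.971359+1·4.971603+2·1.420334≈8.055111; next y=1/2·1.028641+1/4·8.055111≈2.528098
n=5: y≈2.528098, sp=2, e=sp−y≈-0.528098; I≈4.443505, D=e−e_prev≈-1.499457; u=1/4·(-0.528098)+1·4.443505+2·(-1.499457)≈1.312566; next y=1/2·2.528098+1/4·1.312566≈1.592191
n=6: y≈1.592191, sp=2, e=sp−y≈0.407809; I≈4.851315, D=e−e_prev≈0.935908; u=1/4·0.407809+1·4.851315+2·0.935908≈6.825082; next y=1/2·1.592191+1/4·6.825082≈2.502366
n=7: y≈2.502366, sp=2, e=sp−y≈-0.502366; I≈4.348949, D=e−e_prev≈-0.910175; u=1/4·(-0.502366)+1·4.348949+2·(-0.910175)≈2.403007; next y=1/2·2.502366+1/4·2.403007≈1.851935
n=8: y≈1.851935, sp=2, e=sp−y≈0.148065; I≈4.497014, D=e−e_prev≈0.650431; u=1/4·0.148065+1·4.497014+2·0.650431≈5.834893; next y=1/2·1.851935+1/4·5.834893≈2.384691
n=9: y≈2.384691, sp=2, e=sp−y≈-0.384691; I≈4.112324, D=e−e_prev≈-0.532756; u=1/4·(-0.384691)+1·4.112324+2·(-0.532756)≈2.950639; next y=1/2·2.384691+1/4·2.950639≈1.930005
n=10: y≈1.930005, sp=2, e=sp−y≈0.069995; I≈4.182319, D=e−e_prev≈0.454685; u=1/4·0.069995+1·4.182319+2·0.454685≈5.109188; next y=1/2·1.930005+1/4·5.109188≈2.242300
n=11: y≈2.242300, sp=2, e=sp−y≈-0.242300; I≈3.940019, D=e−e_prev≈-0.312295; u=1/4·(-0.242300)+1·3.940019+2·(-0.312295)≈3.254855; next y=1/2·2.242300+1/4·3.254855≈1.934864
n=12: y≈1.934864, sp=2, e=sp−y≈0.065136; I≈4.005155, D=e−e_prev≈0.307436; u=1/4·0.065136+1·4.005155+2·0.307436≈4.636312; next y=1/2·1.934864+1/4·4.636312≈2.126510
n=13: y≈2.126510, sp=2, e=sp−y≈-0.126510; I≈3.878646, D=e−e_prev≈-0.191646; u=1/4·(-0.126510)+1·3.878646+2·(-0.191646)≈3.463726; next y=1/2·2.126510+1/4·3.463726≈1.929186
n=14: y≈1.929186, sp=2, e=sp−y≈0.070814; I≈3.949459, D=e−e_prev≈0.197323; u=1/4·0.070814+1·3.949459+2·0.197323≈4.361809; next y=1/2·1.929186+1/4·4.361809≈2.055046

0 3 9.750 0.000
1 2 -4.422 2.438
2 2 9.569 0.113
3 2 -0.783 2.449
4 2 8.055 1.029
5 2 1.313 2.528
6 2 6.825 1.592
7 2 2.403 2.502
8 2 5.835 1.852
9 2 2.951 2.385
10 2 5.109 1.930
11 2 3.255 2.242
12 2 4.636 1.935
13 2 3.464 2.127
14 2 4.362 1.929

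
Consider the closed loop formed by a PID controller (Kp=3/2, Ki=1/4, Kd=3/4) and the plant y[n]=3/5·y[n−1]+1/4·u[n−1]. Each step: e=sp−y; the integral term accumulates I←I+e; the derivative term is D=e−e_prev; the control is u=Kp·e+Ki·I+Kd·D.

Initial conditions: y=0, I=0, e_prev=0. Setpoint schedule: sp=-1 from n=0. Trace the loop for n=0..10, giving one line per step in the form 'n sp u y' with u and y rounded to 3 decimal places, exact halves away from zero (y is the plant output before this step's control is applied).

0 -1 -2.500 0.000
1 -1 -0.438 -0.625
2 -1 -1.352 -0.484
3 -1 -1.015 -0.629
4 -1 -1.210 -0.631
5 -1 -1.179 -0.681
6 -1 -1.240 -0.703
7 -1 -1.259 -0.732
8 -1 -1.293 -0.754
9 -1 -1.317 -0.776
10 -1 -1.342 -0.795

(exact arithmetic carried between steps; '≈' marks a value shown rounded to 6 d.p. or computed from one; I and e_prev carry over from the previous line; the table rounds u and y to 3 d.p., halves away from zero)
n=0: y=0, sp=-1, e=sp−y=-1; I=-1, D=e−e_prev=-1; u=3/2·(-1)+1/4·(-1)+3/4·(-1)=-2.5; next y=3/5·0+1/4·(-2.5)=-0.625
n=1: y=-0.625, sp=-1, e=sp−y=-0.375; I=-1.375, D=e−e_prev=0.625; u=3/2·(-0.375)+1/4·(-1.375)+3/4·0.625=-0.4375; next y=3/5·(-0.625)+1/4·(-0.4375)=-0.484375
n=2: y=-0.484375, sp=-1, e=sp−y=-0.515625; I=-1.890625, D=e−e_prev=-0.140625; u=3/2·(-0.515625)+1/4·(-1.890625)+3/4·(-0.140625)≈-1.351563; next y=3/5·(-0.484375)+1/4·(-1.351563)≈-0.628516
n=3: y≈-0.628516, sp=-1, e=sp−y≈-0.371484; I≈-2.262109, D=e−e_prev≈0.144141; u=3/2·(-0.371484)+1/4·(-2.262109)+3/4·0.144141≈-1.014648; next y=3/5·(-0.628516)+1/4·(-1.014648)≈-0.630771
n=4: y≈-0.630771, sp=-1, e=sp−y≈-0.369229; I≈-2.631338, D=e−e_prev≈0.002256; u=3/2·(-0.369229)+1/4·(-2.631338)+3/4·0.002256≈-1.209985; next y=3/5·(-0.630771)+1/4·(-1.209985)≈-0.680959
n=5: y≈-0.680959, sp=-1, e=sp−y≈-0.319041; I≈-2.950379, D=e−e_prev≈0.050188; u=3/2·(-0.319041)+1/4·(-2.950379)+3/4·0.050188≈-1.178515; next y=3/5·(-0.680959)+1/4·(-1.178515)≈-0.703204
n=6: y≈-0.703204, sp=-1, e=sp−y≈-0.296796; I≈-3.247174, D=e−e_prev≈0.022245; u=3/2·(-0.296796)+1/4·(-3.247174)+3/4·0.022245≈-1.240303; next y=3/5·(-0.703204)+1/4·(-1.240303)≈-0.731998
n=7: y≈-0.731998, sp=-1, e=sp−y≈-0.268002; I≈-3.515176, D=e−e_prev≈0.028794; u=3/2·(-0.268002)+1/4·(-3.515176)+3/4·0.028794≈-1.259201; next y=3/5·(-0.731998)+1/4·(-1.259201)≈-0.753999
n=8: y≈-0.753999, sp=-1, e=sp−y≈-0.246001; I≈-3.761177, D=e−e_prev≈0.022001; u=3/2·(-0.246001)+1/4·(-3.761177)+3/4·0.022001≈-1.292795; next y=3/5·(-0.753999)+1/4·(-1.292795)≈-0.775598
n=9: y≈-0.775598, sp=-1, e=sp−y≈-0.224402; I≈-3.985578, D=e−e_prev≈0.021599; u=3/2·(-0.224402)+1/4·(-3.985578)+3/4·0.021599≈-1.316798; next y=3/5·(-0.775598)+1/4·(-1.316798)≈-0.794558
n=10: y≈-0.794558, sp=-1, e=sp−y≈-0.205442; I≈-4.191020, D=e−e_prev≈0.018960; u=3/2·(-0.205442)+1/4·(-4.191020)+3/4·0.018960≈-1.341697; next y=3/5·(-0.794558)+1/4·(-1.341697)≈-0.812159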